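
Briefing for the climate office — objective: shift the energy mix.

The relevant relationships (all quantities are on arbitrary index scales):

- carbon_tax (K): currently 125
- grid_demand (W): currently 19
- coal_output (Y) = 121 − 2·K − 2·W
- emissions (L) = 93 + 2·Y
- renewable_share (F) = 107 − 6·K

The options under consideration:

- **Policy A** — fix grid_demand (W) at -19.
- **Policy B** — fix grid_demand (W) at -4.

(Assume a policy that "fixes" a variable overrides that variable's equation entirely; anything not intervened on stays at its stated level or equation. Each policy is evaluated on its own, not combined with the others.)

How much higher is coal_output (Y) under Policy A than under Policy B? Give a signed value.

30

Policy A (W := -19):
  K = 125
  W = -19
  Y = 121 − 2·125 − 2·(-19) = -91
Policy B (W := -4):
  K = 125
  W = -4
  Y = 121 − 2·125 − 2·(-4) = -121
Y: -91 − (-121) = 30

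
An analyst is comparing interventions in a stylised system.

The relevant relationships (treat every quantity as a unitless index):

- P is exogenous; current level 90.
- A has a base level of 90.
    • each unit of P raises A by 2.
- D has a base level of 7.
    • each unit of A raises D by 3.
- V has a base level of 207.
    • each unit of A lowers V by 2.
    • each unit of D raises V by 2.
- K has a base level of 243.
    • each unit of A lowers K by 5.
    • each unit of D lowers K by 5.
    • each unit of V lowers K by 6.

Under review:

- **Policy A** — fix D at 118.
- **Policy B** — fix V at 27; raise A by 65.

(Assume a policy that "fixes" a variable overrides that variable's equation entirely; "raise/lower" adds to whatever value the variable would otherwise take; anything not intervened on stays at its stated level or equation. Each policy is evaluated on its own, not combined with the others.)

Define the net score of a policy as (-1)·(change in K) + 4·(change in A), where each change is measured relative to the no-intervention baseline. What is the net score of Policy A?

-11883

Baseline:
  P = 90
  A = 90 + 2·90 = 270
  D = 7 + 3·270 = 817
  V = 207 − 2·270 + 2·817 = 1301
  K = 243 − 5·270 − 5·817 − 6·1301 = -12998
Policy A (D := 118):
  P = 90
  A = 90 + 2·90 = 270
  D = 118
  V = 207 − 2·270 + 2·118 = -97
  K = 243 − 5·270 − 5·118 − 6·(-97) = -1115
ΔK = -1115 − (-12998) = 11883; ΔA = 270 − 270 = 0
Score = (-1)·11883 + 4·0 = -11883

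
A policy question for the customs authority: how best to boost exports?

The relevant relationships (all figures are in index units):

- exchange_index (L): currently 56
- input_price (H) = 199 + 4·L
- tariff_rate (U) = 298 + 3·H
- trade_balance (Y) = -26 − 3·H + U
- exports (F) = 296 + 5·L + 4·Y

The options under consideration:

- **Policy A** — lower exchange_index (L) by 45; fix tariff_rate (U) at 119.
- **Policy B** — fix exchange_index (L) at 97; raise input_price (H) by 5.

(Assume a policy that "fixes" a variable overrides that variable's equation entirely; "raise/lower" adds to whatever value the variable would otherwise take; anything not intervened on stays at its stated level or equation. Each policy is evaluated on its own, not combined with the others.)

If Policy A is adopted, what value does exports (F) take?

Policy A (L − 45, U := 119):
  L = 56 − 45 = 11
  H = 199 + 4·11 = 243
  U = 119
  Y = -26 − 3·243 + 119 = -636
  F = 296 + 5·11 + 4·(-636) = -2193

-2193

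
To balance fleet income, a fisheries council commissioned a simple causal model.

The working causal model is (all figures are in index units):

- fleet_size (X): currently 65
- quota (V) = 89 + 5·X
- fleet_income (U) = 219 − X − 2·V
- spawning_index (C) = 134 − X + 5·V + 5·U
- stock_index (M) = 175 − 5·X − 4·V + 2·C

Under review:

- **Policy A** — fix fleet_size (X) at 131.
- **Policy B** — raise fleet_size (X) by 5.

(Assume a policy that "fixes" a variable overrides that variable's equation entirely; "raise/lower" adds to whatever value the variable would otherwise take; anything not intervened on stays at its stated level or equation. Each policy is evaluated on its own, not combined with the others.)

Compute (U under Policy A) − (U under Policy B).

-671

Policy A (X := 131):
  X = 131
  V = 89 + 5·131 = 744
  U = 219 − 131 − 2·744 = -1400
Policy B (X + 5):
  X = 65 + 5 = 70
  V = 89 + 5·70 = 439
  U = 219 − 70 − 2·439 = -729
U: -1400 − (-729) = -671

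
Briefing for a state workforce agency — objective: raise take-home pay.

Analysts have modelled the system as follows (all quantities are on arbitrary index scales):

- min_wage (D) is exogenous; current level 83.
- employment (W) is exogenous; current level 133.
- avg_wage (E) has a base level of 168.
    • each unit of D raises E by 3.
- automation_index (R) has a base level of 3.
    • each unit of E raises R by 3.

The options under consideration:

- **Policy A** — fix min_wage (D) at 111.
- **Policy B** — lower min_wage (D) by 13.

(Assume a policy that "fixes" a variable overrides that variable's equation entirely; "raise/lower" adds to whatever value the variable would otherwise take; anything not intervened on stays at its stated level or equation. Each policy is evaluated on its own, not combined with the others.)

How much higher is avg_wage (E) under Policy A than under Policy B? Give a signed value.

123

Policy A (D := 111):
  D = 111
  E = 168 + 3·111 = 501
Policy B (D − 13):
  D = 83 − 13 = 70
  E = 168 + 3·70 = 378
E: 501 − 378 = 123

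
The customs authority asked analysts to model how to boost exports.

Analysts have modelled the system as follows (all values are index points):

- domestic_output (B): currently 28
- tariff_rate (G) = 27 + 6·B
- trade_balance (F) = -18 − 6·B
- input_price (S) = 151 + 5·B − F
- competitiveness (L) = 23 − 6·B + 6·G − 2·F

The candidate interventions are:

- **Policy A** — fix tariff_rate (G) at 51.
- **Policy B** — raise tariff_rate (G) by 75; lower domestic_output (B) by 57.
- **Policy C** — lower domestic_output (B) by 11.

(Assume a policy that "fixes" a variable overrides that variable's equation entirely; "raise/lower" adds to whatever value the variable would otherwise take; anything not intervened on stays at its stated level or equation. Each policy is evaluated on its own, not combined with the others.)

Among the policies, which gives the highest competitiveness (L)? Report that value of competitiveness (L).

Policy A (G := 51):
  B = 28
  G = 51
  F = -18 − 6·28 = -186
  L = 23 − 6·28 + 6·51 − 2·(-186) = 533
Policy B (G + 75, B − 57):
  B = 28 − 57 = -29
  G = 27 + 6·(-29) (+75 from intervention) = -72
  F = -18 − 6·(-29) = 156
  L = 23 − 6·(-29) + 6·(-72) − 2·156 = -547
Policy C (B − 11):
  B = 28 − 11 = 17
  G = 27 + 6·17 = 129
  F = -18 − 6·17 = -120
  L = 23 − 6·17 + 6·129 − 2·(-120) = 935
Comparing — Policy A: L=533, Policy B: L=-547, Policy C: L=935. Highest is 935 (Policy C).

935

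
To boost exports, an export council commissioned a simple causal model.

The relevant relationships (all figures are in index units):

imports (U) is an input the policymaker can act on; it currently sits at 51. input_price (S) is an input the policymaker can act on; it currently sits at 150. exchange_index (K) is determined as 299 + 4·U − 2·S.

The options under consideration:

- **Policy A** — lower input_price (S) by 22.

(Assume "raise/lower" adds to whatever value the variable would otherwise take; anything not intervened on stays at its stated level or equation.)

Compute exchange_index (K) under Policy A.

Policy A (S − 22):
  U = 51
  S = 150 − 22 = 128
  K = 299 + 4·51 − 2·128 = 247

247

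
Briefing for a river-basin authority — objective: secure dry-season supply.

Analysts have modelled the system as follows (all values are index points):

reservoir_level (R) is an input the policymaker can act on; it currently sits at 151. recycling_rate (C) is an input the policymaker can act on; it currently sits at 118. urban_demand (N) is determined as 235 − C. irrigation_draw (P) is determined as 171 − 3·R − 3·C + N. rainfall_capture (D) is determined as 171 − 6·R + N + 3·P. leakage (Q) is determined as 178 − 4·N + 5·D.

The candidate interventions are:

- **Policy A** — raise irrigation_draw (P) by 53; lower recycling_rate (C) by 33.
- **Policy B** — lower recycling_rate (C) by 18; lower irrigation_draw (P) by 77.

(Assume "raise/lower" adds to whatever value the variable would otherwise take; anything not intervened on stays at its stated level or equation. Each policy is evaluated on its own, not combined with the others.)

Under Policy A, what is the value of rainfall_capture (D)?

Policy A (P + 53, C − 33):
  R = 151
  C = 118 − 33 = 85
  N = 235 − 85 = 150
  P = 171 − 3·151 − 3·85 + 150 (+53 from intervention) = -334
  D = 171 − 6·151 + 150 + 3·(-334) = -1587

-1587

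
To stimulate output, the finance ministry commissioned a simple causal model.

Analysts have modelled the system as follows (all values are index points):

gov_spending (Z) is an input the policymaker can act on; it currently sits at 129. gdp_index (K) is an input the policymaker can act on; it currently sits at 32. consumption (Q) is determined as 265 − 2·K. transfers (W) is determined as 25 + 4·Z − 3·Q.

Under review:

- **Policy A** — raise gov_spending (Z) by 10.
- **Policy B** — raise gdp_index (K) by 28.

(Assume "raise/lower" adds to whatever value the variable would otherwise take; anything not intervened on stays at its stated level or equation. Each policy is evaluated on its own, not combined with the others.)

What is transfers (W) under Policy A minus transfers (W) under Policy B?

-128

Policy A (Z + 10):
  Z = 129 + 10 = 139
  K = 32
  Q = 265 − 2·32 = 201
  W = 25 + 4·139 − 3·201 = -22
Policy B (K + 28):
  Z = 129
  K = 32 + 28 = 60
  Q = 265 − 2·60 = 145
  W = 25 + 4·129 − 3·145 = 106
W: -22 − 106 = -128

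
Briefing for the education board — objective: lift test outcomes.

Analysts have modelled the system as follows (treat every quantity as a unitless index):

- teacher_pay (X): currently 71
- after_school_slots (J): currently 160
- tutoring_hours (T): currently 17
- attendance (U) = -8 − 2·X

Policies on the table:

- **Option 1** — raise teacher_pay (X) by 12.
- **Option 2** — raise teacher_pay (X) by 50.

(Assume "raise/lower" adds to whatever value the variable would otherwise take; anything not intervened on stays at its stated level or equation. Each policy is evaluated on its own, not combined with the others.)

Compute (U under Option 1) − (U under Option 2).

Option 1 (X + 12):
  X = 71 + 12 = 83
  U = -8 − 2·83 = -174
Option 2 (X + 50):
  X = 71 + 50 = 121
  U = -8 − 2·121 = -250
U: -174 − (-250) = 76

76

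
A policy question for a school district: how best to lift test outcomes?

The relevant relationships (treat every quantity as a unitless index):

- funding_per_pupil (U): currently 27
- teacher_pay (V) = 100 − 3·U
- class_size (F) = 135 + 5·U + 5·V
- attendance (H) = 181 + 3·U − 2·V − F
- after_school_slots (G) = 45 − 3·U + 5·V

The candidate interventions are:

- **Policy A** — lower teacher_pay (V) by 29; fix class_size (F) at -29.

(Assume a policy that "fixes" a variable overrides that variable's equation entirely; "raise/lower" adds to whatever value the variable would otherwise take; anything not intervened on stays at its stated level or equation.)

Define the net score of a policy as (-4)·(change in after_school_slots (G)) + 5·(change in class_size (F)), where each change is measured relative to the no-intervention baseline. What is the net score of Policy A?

Baseline:
  U = 27
  V = 100 − 3·27 = 19
  F = 135 + 5·27 + 5·19 = 365
  G = 45 − 3·27 + 5·19 = 59
Policy A (V − 29, F := -29):
  U = 27
  V = 100 − 3·27 (−29 from intervention) = -10
  F = -29
  G = 45 − 3·27 + 5·(-10) = -86
ΔG = -86 − 59 = -145; ΔF = -29 − 365 = -394
Score = (-4)·(-145) + 5·(-394) = -1390

-1390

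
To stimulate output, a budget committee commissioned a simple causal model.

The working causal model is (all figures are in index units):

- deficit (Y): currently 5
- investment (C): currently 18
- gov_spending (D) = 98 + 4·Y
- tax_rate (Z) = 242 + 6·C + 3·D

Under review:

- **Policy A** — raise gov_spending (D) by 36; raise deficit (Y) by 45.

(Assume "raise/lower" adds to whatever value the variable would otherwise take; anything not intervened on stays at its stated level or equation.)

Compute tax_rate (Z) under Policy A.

Policy A (D + 36, Y + 45):
  Y = 5 + 45 = 50
  C = 18
  D = 98 + 4·50 (+36 from intervention) = 334
  Z = 242 + 6·18 + 3·334 = 1352

1352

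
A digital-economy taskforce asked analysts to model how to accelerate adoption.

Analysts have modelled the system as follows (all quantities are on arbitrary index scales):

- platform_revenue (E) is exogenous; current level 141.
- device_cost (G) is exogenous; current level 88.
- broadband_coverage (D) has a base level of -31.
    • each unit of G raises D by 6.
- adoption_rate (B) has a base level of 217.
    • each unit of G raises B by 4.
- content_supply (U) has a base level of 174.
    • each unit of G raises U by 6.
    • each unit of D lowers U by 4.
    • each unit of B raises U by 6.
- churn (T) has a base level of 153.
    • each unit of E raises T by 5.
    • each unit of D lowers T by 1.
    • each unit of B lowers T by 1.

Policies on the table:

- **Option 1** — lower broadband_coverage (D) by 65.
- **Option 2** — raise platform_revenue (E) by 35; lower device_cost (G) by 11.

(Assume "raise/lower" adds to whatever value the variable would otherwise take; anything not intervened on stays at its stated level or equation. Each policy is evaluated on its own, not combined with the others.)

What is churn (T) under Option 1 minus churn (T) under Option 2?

-220

Option 1 (D − 65):
  E = 141
  G = 88
  D = -31 + 6·88 (−65 from intervention) = 432
  B = 217 + 4·88 = 569
  T = 153 + 5·141 − 432 − 569 = -143
Option 2 (E + 35, G − 11):
  E = 141 + 35 = 176
  G = 88 − 11 = 77
  D = -31 + 6·77 = 431
  B = 217 + 4·77 = 525
  T = 153 + 5·176 − 431 − 525 = 77
T: -143 − 77 = -220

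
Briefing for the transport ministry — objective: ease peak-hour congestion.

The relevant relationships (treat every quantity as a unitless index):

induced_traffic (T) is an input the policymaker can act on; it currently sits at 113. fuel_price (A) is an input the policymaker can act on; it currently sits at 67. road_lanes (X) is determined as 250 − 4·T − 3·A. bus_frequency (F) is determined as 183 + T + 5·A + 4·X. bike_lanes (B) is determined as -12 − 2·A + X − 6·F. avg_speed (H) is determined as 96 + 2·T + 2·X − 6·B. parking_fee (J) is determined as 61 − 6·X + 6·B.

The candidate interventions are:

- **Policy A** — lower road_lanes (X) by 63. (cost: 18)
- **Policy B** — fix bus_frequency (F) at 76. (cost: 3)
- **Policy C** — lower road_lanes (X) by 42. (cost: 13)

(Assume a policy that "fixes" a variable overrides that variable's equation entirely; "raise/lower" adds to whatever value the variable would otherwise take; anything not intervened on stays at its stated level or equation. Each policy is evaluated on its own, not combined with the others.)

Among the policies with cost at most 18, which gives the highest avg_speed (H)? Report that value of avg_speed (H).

5546

Policy A (X − 63):
  T = 113
  A = 67
  X = 250 − 4·113 − 3·67 (−63 from intervention) = -466
  F = 183 + 113 + 5·67 + 4·(-466) = -1233
  B = -12 − 2·67 + (-466) − 6·(-1233) = 6786
  H = 96 + 2·113 + 2·(-466) − 6·6786 = -41326
Policy B (F := 76):
  T = 113
  A = 67
  X = 250 − 4·113 − 3·67 = -403
  F = 76
  B = -12 − 2·67 + (-403) − 6·76 = -1005
  H = 96 + 2·113 + 2·(-403) − 6·(-1005) = 5546
Policy C (X − 42):
  T = 113
  A = 67
  X = 250 − 4·113 − 3·67 (−42 from intervention) = -445
  F = 183 + 113 + 5·67 + 4·(-445) = -1149
  B = -12 − 2·67 + (-445) − 6·(-1149) = 6303
  H = 96 + 2·113 + 2·(-445) − 6·6303 = -38386
Comparing — Policy A: H=-41326, Policy B: H=5546, Policy C: H=-38386. Highest is 5546 (Policy B).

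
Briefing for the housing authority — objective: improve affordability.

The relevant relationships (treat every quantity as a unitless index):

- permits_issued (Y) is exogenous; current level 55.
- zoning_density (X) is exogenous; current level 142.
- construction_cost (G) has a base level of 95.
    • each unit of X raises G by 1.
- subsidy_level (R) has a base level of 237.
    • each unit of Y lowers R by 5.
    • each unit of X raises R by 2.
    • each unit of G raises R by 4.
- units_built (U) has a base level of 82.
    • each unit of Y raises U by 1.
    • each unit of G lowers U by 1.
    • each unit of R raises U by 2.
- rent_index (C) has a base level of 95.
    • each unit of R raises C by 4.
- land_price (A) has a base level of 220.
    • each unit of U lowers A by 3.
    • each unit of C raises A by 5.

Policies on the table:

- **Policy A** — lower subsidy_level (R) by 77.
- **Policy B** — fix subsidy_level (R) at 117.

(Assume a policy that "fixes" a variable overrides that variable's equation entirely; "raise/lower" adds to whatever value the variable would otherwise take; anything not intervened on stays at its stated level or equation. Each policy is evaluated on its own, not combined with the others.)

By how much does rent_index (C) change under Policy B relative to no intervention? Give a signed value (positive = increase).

Baseline:
  Y = 55
  X = 142
  G = 95 + 142 = 237
  R = 237 − 5·55 + 2·142 + 4·237 = 1194
  C = 95 + 4·1194 = 4871
Policy B (R := 117):
  Y = 55
  X = 142
  G = 95 + 142 = 237
  R = 117
  C = 95 + 4·117 = 563
Change in C: 563 − 4871 = -4308

-4308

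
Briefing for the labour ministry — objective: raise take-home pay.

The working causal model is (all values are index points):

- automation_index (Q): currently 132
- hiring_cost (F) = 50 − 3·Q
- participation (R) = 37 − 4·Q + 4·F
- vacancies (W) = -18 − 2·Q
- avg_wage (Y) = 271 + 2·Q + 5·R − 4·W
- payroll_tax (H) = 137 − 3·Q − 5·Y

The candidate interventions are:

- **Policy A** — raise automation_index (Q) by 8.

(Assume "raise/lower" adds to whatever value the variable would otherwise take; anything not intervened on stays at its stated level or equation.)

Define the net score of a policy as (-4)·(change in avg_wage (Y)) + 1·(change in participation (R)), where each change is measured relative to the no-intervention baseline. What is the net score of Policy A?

Baseline:
  Q = 132
  F = 50 − 3·132 = -346
  R = 37 − 4·132 + 4·(-346) = -1875
  W = -18 − 2·132 = -282
  Y = 271 + 2·132 + 5·(-1875) − 4·(-282) = -7712
Policy A (Q + 8):
  Q = 132 + 8 = 140
  F = 50 − 3·140 = -370
  R = 37 − 4·140 + 4·(-370) = -2003
  W = -18 − 2·140 = -298
  Y = 271 + 2·140 + 5·(-2003) − 4·(-298) = -8272
ΔY = -8272 − (-7712) = -560; ΔR = -2003 − (-1875) = -128
Score = (-4)·(-560) + 1·(-128) = 2112

2112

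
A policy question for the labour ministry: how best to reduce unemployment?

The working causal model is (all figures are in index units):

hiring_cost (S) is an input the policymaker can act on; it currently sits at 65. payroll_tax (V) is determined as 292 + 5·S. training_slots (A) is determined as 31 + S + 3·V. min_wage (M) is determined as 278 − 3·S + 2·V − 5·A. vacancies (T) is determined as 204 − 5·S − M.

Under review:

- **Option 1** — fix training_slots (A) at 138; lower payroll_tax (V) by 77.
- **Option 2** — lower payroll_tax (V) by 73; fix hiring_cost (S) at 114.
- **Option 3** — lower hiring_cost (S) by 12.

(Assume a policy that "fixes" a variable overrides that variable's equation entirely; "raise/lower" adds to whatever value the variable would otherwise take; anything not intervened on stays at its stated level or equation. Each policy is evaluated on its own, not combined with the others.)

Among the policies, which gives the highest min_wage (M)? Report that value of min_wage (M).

Option 1 (A := 138, V − 77):
  S = 65
  V = 292 + 5·65 (−77 from intervention) = 540
  A = 138
  M = 278 − 3·65 + 2·540 − 5·138 = 473
Option 2 (V − 73, S := 114):
  S = 114
  V = 292 + 5·114 (−73 from intervention) = 789
  A = 31 + 114 + 3·789 = 2512
  M = 278 − 3·114 + 2·789 − 5·2512 = -11046
Option 3 (S − 12):
  S = 65 − 12 = 53
  V = 292 + 5·53 = 557
  A = 31 + 53 + 3·557 = 1755
  M = 278 − 3·53 + 2·557 − 5·1755 = -7542
Comparing — Option 1: M=473, Option 2: M=-11046, Option 3: M=-7542. Highest is 473 (Option 1).

473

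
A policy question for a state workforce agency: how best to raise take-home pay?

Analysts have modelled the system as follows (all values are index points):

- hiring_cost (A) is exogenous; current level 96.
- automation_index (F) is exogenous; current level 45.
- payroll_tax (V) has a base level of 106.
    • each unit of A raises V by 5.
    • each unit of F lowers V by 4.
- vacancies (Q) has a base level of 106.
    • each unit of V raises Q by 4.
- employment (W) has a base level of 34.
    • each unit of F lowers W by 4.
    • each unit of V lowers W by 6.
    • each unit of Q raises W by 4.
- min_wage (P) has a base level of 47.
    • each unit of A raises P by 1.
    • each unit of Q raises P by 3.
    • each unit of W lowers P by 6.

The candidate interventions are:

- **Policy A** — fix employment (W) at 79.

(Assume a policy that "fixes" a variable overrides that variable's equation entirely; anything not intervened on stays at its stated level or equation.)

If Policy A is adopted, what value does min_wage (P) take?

Policy A (W := 79):
  A = 96
  F = 45
  V = 106 + 5·96 − 4·45 = 406
  Q = 106 + 4·406 = 1730
  W = 79
  P = 47 + 96 + 3·1730 − 6·79 = 4859

4859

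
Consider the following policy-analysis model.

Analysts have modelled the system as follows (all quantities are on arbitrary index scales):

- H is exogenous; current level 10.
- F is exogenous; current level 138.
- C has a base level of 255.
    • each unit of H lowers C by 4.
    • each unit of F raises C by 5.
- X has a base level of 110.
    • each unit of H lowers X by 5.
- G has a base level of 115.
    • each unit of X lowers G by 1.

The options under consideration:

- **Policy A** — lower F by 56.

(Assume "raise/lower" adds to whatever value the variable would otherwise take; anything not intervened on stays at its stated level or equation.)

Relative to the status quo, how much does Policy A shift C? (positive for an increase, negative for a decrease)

-280

Baseline:
  H = 10
  F = 138
  C = 255 − 4·10 + 5·138 = 905
Policy A (F − 56):
  H = 10
  F = 138 − 56 = 82
  C = 255 − 4·10 + 5·82 = 625
Change in C: 625 − 905 = -280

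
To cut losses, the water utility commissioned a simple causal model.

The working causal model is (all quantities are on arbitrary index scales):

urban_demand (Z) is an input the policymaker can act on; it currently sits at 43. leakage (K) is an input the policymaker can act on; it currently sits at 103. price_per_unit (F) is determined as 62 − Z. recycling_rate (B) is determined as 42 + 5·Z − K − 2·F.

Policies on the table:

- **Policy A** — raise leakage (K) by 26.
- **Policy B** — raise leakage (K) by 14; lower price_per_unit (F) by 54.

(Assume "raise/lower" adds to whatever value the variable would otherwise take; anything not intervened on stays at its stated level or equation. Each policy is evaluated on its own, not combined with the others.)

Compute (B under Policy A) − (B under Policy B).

Policy A (K + 26):
  Z = 43
  K = 103 + 26 = 129
  F = 62 − 43 = 19
  B = 42 + 5·43 − 129 − 2·19 = 90
Policy B (K + 14, F − 54):
  Z = 43
  K = 103 + 14 = 117
  F = 62 − 43 (−54 from intervention) = -35
  B = 42 + 5·43 − 117 − 2·(-35) = 210
B: 90 − 210 = -120

-120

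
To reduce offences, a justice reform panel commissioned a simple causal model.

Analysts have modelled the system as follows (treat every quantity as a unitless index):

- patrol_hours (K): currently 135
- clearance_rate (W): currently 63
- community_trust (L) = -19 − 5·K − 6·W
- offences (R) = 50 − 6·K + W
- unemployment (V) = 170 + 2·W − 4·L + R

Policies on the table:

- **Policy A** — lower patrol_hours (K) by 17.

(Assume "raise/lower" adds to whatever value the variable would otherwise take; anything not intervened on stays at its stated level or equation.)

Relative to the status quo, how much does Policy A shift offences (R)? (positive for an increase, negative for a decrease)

102

Baseline:
  K = 135
  W = 63
  R = 50 − 6·135 + 63 = -697
Policy A (K − 17):
  K = 135 − 17 = 118
  W = 63
  R = 50 − 6·118 + 63 = -595
Change in R: -595 − (-697) = 102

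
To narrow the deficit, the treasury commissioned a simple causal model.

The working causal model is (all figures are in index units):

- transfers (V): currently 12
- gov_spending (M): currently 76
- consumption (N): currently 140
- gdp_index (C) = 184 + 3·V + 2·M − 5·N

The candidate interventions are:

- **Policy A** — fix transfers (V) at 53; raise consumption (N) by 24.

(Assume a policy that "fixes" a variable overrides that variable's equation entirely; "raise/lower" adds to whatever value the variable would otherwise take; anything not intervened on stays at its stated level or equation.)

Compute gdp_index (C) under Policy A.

-325

Policy A (V := 53, N + 24):
  V = 53
  M = 76
  N = 140 + 24 = 164
  C = 184 + 3·53 + 2·76 − 5·164 = -325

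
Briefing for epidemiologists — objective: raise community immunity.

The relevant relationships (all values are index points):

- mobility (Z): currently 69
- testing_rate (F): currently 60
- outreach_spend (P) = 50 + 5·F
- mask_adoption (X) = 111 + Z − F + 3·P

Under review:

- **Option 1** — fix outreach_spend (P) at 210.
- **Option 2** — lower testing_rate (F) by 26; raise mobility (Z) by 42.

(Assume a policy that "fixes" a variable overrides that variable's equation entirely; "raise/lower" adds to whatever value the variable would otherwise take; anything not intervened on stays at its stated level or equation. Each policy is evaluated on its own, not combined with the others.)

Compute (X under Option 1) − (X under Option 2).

-98

Option 1 (P := 210):
  Z = 69
  F = 60
  P = 210
  X = 111 + 69 − 60 + 3·210 = 750
Option 2 (F − 26, Z + 42):
  Z = 69 + 42 = 111
  F = 60 − 26 = 34
  P = 50 + 5·34 = 220
  X = 111 + 111 − 34 + 3·220 = 848
X: 750 − 848 = -98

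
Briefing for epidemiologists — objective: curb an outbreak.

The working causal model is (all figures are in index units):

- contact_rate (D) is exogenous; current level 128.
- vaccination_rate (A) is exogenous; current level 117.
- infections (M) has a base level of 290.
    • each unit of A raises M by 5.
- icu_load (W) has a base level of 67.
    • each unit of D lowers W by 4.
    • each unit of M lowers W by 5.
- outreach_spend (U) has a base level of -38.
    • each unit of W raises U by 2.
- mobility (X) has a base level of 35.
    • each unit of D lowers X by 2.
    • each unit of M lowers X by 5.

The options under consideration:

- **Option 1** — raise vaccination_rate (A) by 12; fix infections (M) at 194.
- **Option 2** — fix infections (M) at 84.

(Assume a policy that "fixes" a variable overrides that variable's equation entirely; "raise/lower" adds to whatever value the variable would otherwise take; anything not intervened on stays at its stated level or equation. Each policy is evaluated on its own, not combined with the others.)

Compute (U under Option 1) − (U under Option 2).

Option 1 (A + 12, M := 194):
  D = 128
  A = 117 + 12 = 129
  M = 194
  W = 67 − 4·128 − 5·194 = -1415
  U = -38 + 2·(-1415) = -2868
Option 2 (M := 84):
  D = 128
  A = 117
  M = 84
  W = 67 − 4·128 − 5·84 = -865
  U = -38 + 2·(-865) = -1768
U: -2868 − (-1768) = -1100

-1100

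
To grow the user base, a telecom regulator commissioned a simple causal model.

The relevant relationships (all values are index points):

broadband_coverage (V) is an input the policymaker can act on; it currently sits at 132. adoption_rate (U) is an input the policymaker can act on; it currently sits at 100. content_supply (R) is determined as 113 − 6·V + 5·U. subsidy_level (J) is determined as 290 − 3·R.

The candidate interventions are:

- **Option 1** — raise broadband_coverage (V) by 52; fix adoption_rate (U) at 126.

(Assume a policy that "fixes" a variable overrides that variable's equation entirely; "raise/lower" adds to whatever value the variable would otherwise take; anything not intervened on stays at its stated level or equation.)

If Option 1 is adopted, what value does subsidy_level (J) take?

Option 1 (V + 52, U := 126):
  V = 132 + 52 = 184
  U = 126
  R = 113 − 6·184 + 5·126 = -361
  J = 290 − 3·(-361) = 1373

1373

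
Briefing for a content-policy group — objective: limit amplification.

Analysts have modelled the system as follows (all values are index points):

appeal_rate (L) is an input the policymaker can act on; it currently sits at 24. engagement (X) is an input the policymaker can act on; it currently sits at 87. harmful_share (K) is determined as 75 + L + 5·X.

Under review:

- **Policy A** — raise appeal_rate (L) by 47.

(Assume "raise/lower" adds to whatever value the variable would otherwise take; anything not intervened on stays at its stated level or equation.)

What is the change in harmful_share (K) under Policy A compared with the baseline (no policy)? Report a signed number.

47

Baseline:
  L = 24
  X = 87
  K = 75 + 24 + 5·87 = 534
Policy A (L + 47):
  L = 24 + 47 = 71
  X = 87
  K = 75 + 71 + 5·87 = 581
Change in K: 581 − 534 = 47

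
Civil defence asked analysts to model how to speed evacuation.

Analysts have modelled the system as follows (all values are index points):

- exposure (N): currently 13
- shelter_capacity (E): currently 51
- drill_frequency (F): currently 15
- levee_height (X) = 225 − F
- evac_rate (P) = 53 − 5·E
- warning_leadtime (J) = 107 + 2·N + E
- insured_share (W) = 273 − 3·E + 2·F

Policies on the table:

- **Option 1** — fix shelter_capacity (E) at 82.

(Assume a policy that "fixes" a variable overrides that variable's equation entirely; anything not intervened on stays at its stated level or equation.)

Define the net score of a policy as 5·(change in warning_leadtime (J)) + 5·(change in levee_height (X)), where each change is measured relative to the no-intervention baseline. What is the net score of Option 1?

Baseline:
  N = 13
  E = 51
  F = 15
  X = 225 − 15 = 210
  J = 107 + 2·13 + 51 = 184
Option 1 (E := 82):
  N = 13
  E = 82
  F = 15
  X = 225 − 15 = 210
  J = 107 + 2·13 + 82 = 215
ΔJ = 215 − 184 = 31; ΔX = 210 − 210 = 0
Score = 5·31 + 5·0 = 155

155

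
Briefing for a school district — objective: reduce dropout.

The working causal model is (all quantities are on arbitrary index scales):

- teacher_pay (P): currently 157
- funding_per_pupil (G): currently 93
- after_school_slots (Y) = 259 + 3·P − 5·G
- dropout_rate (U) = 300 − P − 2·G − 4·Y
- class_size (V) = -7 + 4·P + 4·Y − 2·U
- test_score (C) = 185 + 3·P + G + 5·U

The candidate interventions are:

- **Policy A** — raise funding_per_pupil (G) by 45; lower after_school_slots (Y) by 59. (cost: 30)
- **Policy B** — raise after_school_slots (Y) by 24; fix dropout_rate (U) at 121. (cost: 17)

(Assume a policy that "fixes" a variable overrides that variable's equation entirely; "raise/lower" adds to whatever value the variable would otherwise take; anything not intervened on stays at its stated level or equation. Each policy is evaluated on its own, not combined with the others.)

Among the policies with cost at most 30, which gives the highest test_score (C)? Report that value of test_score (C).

1354

Policy A (G + 45, Y − 59):
  P = 157
  G = 93 + 45 = 138
  Y = 259 + 3·157 − 5·138 (−59 from intervention) = -19
  U = 300 − 157 − 2·138 − 4·(-19) = -57
  C = 185 + 3·157 + 138 + 5·(-57) = 509
Policy B (Y + 24, U := 121):
  P = 157
  G = 93
  Y = 259 + 3·157 − 5·93 (+24 from intervention) = 289
  U = 121
  C = 185 + 3·157 + 93 + 5·121 = 1354
Comparing — Policy A: C=509, Policy B: C=1354. Highest is 1354 (Policy B).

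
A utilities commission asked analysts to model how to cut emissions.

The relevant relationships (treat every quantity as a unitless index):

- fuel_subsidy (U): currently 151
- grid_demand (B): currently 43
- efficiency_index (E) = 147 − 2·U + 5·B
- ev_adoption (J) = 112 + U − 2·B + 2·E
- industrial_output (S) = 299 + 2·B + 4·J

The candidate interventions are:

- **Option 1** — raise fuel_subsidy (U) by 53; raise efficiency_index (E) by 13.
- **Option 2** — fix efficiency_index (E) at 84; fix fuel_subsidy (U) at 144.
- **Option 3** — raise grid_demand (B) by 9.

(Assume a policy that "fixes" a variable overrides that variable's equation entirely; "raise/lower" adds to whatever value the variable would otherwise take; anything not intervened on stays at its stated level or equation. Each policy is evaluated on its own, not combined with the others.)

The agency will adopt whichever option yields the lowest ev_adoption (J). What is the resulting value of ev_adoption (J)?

164

Option 1 (U + 53, E + 13):
  U = 151 + 53 = 204
  B = 43
  E = 147 − 2·204 + 5·43 (+13 from intervention) = -33
  J = 112 + 204 − 2·43 + 2·(-33) = 164
Option 2 (E := 84, U := 144):
  U = 144
  B = 43
  E = 84
  J = 112 + 144 − 2·43 + 2·84 = 338
Option 3 (B + 9):
  U = 151
  B = 43 + 9 = 52
  E = 147 − 2·151 + 5·52 = 105
  J = 112 + 151 − 2·52 + 2·105 = 369
Comparing — Option 1: J=164, Option 2: J=338, Option 3: J=369. Lowest is 164 (Option 1).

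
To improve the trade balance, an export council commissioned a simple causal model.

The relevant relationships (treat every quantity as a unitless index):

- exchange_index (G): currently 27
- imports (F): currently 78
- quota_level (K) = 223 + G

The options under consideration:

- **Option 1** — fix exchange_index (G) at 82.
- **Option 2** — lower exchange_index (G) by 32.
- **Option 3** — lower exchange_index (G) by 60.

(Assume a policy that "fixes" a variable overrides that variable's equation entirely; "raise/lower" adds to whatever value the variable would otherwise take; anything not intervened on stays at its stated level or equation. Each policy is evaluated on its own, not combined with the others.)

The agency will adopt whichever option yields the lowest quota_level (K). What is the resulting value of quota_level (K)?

190

Option 1 (G := 82):
  G = 82
  K = 223 + 82 = 305
Option 2 (G − 32):
  G = 27 − 32 = -5
  K = 223 + (-5) = 218
Option 3 (G − 60):
  G = 27 − 60 = -33
  K = 223 + (-33) = 190
Comparing — Option 1: K=305, Option 2: K=218, Option 3: K=190. Lowest is 190 (Option 3).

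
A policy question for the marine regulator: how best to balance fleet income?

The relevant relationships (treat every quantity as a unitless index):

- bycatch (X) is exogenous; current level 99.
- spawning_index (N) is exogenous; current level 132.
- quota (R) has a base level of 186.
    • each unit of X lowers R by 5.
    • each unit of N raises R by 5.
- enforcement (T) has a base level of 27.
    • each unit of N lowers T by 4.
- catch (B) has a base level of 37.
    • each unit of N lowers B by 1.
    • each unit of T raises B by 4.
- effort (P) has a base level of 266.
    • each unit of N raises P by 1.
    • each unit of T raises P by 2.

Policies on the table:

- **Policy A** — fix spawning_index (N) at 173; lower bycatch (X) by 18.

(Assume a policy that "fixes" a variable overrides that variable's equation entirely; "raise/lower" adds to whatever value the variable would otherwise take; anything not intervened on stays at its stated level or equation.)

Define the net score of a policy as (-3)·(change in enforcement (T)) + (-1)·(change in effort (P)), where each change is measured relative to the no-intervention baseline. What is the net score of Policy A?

Baseline:
  N = 132
  T = 27 − 4·132 = -501
  P = 266 + 132 + 2·(-501) = -604
Policy A (N := 173, X − 18):
  N = 173
  T = 27 − 4·173 = -665
  P = 266 + 173 + 2·(-665) = -891
ΔT = -665 − (-501) = -164; ΔP = -891 − (-604) = -287
Score = (-3)·(-164) + (-1)·(-287) = 779

779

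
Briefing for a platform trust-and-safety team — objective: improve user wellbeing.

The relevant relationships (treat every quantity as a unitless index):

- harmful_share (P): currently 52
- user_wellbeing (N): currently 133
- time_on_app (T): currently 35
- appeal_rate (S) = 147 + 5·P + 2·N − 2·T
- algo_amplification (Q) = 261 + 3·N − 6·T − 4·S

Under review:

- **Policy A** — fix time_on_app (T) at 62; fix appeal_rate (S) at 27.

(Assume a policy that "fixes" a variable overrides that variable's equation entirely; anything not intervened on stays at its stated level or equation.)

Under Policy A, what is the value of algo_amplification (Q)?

180

Policy A (T := 62, S := 27):
  P = 52
  N = 133
  T = 62
  S = 27
  Q = 261 + 3·133 − 6·62 − 4·27 = 180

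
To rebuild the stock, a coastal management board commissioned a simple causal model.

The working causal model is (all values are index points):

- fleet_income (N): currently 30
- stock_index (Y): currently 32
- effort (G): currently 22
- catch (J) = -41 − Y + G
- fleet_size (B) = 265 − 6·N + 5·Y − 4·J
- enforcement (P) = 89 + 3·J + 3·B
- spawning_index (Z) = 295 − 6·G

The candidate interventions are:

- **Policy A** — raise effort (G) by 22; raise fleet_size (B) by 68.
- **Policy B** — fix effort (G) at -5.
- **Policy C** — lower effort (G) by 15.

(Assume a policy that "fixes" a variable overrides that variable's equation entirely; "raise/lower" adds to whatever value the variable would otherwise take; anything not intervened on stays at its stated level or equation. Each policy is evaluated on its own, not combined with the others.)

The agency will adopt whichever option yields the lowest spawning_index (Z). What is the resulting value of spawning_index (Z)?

Policy A (G + 22, B + 68):
  G = 22 + 22 = 44
  Z = 295 − 6·44 = 31
Policy B (G := -5):
  G = -5
  Z = 295 − 6·(-5) = 325
Policy C (G − 15):
  G = 22 − 15 = 7
  Z = 295 − 6·7 = 253
Comparing — Policy A: Z=31, Policy B: Z=325, Policy C: Z=253. Lowest is 31 (Policy A).

31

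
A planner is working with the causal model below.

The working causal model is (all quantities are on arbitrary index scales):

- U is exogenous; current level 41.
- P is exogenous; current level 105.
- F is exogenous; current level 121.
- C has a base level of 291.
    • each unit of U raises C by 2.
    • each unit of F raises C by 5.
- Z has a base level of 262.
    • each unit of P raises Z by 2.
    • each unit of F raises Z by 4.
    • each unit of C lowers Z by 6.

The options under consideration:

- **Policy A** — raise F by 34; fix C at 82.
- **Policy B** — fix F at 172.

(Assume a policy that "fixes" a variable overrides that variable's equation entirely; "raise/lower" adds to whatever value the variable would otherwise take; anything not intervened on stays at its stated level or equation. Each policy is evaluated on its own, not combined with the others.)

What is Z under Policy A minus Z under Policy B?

6838

Policy A (F + 34, C := 82):
  U = 41
  P = 105
  F = 121 + 34 = 155
  C = 82
  Z = 262 + 2·105 + 4·155 − 6·82 = 600
Policy B (F := 172):
  U = 41
  P = 105
  F = 172
  C = 291 + 2·41 + 5·172 = 1233
  Z = 262 + 2·105 + 4·172 − 6·1233 = -6238
Z: 600 − (-6238) = 6838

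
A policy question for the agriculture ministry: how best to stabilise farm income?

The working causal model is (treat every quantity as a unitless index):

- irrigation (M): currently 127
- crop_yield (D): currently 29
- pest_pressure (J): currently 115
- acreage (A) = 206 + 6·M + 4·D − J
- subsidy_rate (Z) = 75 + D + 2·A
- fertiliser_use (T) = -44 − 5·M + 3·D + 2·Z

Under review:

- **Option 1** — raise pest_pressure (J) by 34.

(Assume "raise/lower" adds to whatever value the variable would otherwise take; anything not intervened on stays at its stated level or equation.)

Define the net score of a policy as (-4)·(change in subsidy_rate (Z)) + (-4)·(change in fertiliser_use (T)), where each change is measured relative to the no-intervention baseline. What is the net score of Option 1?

816

Baseline:
  M = 127
  D = 29
  J = 115
  A = 206 + 6·127 + 4·29 − 115 = 969
  Z = 75 + 29 + 2·969 = 2042
  T = -44 − 5·127 + 3·29 + 2·2042 = 3492
Option 1 (J + 34):
  M = 127
  D = 29
  J = 115 + 34 = 149
  A = 206 + 6·127 + 4·29 − 149 = 935
  Z = 75 + 29 + 2·935 = 1974
  T = -44 − 5·127 + 3·29 + 2·1974 = 3356
ΔZ = 1974 − 2042 = -68; ΔT = 3356 − 3492 = -136
Score = (-4)·(-68) + (-4)·(-136) = 816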